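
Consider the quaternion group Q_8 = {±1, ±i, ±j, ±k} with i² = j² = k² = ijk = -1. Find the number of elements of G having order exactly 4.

6

The elements of order 4 are: i, -i, j, -j, k, -k.
That's 6.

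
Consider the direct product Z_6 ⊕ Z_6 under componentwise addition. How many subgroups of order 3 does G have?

|G| = 36 and 3 | 36, so subgroups of order 3 are possible by Lagrange.
The subgroups of order 3 are: {(0,0), (0,2), (0,4)}; {(0,0), (2,0), (4,0)}; {(0,0), (2,2), (4,4)}; {(0,0), (2,4), (4,2)}.
So G has 4 subgroups of order 3.

4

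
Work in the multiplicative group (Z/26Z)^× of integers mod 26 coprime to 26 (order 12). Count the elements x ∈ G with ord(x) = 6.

2

The elements of order 6 are: 17, 23.
That's 2.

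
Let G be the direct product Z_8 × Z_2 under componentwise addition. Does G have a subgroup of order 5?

5 does not divide |G| = 16, so by Lagrange no subgroup of order 5 exists.

No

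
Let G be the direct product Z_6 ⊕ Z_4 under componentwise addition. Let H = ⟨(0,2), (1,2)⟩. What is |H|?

|⟨(0,2)⟩| = 2 and |⟨(1,2)⟩| = 6, so |H| is a multiple of lcm(2, 6) = 6 and divides |G| = 24.
Closing under the operation: H = {(0,0), (0,2), (1,0), (1,2), (2,0), (2,2), (3,0), (3,2), (4,0), (4,2), (5,0), (5,2)}, so |H| = 12.

12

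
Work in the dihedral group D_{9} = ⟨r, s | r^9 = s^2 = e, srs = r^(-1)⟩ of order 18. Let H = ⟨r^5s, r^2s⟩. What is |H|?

6

|⟨r^5s⟩| = 2 and |⟨r^2s⟩| = 2, so |H| is a multiple of lcm(2, 2) = 2 and divides |G| = 18.
Closing under the operation: H = {e, r^3, r^6, r^2s, r^5s, r^8s}, so |H| = 6.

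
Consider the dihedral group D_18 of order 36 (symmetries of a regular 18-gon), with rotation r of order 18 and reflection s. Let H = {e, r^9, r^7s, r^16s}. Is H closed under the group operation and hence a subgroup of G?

Yes

|H| = 4 divides |G| = 36, consistent with Lagrange.
H contains the identity, every element's inverse is in H, and H is closed under ·: it is a subgroup.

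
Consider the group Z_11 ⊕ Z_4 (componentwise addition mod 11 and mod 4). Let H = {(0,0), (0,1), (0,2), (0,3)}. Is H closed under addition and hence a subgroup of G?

Yes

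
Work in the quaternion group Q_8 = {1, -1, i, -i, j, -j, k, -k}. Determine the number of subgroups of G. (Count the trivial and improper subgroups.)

6

|G| = 8, so by Lagrange every subgroup order divides 8. Divisors: 1, 2, 4, 8.
Subgroups by order — order 1: 1; order 2: 1; order 4: 3; order 8: 1.
Total: 1 + 1 + 3 + 1 = 6.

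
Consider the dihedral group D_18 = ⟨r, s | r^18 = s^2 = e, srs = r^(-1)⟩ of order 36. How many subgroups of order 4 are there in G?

9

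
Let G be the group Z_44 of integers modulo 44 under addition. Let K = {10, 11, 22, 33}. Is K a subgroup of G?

No

The identity 0 ∉ K, so K is not a subgroup.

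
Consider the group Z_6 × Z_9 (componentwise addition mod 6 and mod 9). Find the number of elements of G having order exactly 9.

18

An element (a,b) has order lcm(ord(a), ord(b)); count pairs with lcm equal to 9.
Enumerating gives 18 such elements.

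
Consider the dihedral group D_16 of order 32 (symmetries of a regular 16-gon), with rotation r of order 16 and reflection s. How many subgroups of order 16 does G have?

3

|G| = 32 and 16 | 32, so subgroups of order 16 are possible by Lagrange.
The subgroups of order 16 are: {e, r, r^2, r^3, r^4, r^5, r^6, r^7, r^8, r^9, r^10, r^11, r^12, r^13, r^14, r^15}; {e, r^2, r^4, r^6, r^8, r^10, r^12, r^14, s, r^2s, r^4s, r^6s, r^8s, r^10s, r^12s, r^14s}; {e, r^2, r^4, r^6, r^8, r^10, r^12, r^14, rs, r^3s, r^5s, r^7s, r^9s, r^11s, r^13s, r^15s}.
So G has 3 subgroups of order 16.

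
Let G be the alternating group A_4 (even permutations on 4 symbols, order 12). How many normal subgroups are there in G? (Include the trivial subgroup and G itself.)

G has 10 subgroups. Checking conjugation-invariance by order — order 1: 1/1 normal; order 2: 0/3 normal; order 3: 0/4 normal; order 4: 1/1 normal; order 12: 1/1 normal.
Total normal subgroups: 3.

3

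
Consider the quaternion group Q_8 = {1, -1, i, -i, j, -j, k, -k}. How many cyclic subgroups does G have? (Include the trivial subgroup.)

5

A cyclic subgroup of order d is generated by each of its φ(d) elements of order d, so the cyclic subgroups of order d number (#elements of order d)/φ(d).
Cyclic subgroups by order — order 1: 1; order 2: 1; order 4: 3.
Total: 5.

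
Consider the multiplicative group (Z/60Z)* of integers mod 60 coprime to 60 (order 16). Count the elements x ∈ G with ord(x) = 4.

8

The elements of order 4 are: 7, 13, 17, 23, 37, 43, 47, 53.
That's 8.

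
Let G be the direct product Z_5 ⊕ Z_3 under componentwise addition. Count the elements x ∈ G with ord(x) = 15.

8

An element (a,b) has order lcm(ord(a), ord(b)); count pairs with lcm equal to 15.
Enumerating gives 8 such elements.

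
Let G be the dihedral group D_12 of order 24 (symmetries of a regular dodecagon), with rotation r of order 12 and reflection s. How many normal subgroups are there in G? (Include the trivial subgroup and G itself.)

9

G has 34 subgroups. Checking conjugation-invariance by order — order 1: 1/1 normal; order 2: 1/13 normal; order 3: 1/1 normal; order 4: 1/7 normal; order 6: 1/5 normal; order 8: 0/3 normal; order 12: 3/3 normal; order 24: 1/1 normal.
Total normal subgroups: 9.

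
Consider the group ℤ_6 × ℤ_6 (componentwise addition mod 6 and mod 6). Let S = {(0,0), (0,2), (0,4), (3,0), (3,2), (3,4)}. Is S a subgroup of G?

Yes

|S| = 6 divides |G| = 36, consistent with Lagrange.
S contains the identity, every element's inverse is in S, and S is closed under +: it is a subgroup.
In fact S = ⟨(3,4)⟩.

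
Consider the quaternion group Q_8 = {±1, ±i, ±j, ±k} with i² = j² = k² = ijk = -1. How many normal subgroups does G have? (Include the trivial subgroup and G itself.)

6

G has 6 subgroups. Checking conjugation-invariance by order — order 1: 1/1 normal; order 2: 1/1 normal; order 4: 3/3 normal; order 8: 1/1 normal.
Total normal subgroups: 6.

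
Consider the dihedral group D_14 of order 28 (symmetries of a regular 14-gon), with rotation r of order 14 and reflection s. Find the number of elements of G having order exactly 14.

6

The elements of order 14 are: r, r^3, r^5, r^9, r^11, r^13.
That's 6.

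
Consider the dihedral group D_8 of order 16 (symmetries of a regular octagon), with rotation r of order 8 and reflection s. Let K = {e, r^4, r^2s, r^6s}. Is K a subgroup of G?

|K| = 4 divides |G| = 16, consistent with Lagrange.
K contains the identity, every element's inverse is in K, and K is closed under ·: it is a subgroup.

Yes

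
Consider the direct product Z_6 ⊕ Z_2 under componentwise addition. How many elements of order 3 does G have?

2

An element (a,b) has order lcm(ord(a), ord(b)); count pairs with lcm equal to 3.
Enumerating gives 2 such elements.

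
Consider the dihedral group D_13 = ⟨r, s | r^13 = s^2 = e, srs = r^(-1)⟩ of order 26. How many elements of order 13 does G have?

12

Enumerating element orders in G gives 12 elements of order 13.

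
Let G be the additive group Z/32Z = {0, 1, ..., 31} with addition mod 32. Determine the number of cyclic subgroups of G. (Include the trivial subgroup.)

Each element a generates a cyclic subgroup ⟨a⟩; distinct elements may generate the same one (a cyclic group of order d has φ(d) generators).
Cyclic subgroups by order — order 1: 1; order 2: 1; order 4: 1; order 8: 1; order 16: 1; order 32: 1.
Total: 6.

6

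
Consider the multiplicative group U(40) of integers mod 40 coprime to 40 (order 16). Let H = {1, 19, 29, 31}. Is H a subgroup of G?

|H| = 4 divides |G| = 16, consistent with Lagrange.
H contains the identity, every element's inverse is in H, and H is closed under ·: it is a subgroup.

Yes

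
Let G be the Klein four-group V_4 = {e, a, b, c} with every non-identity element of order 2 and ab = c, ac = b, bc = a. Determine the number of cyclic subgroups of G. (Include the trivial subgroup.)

4

A cyclic subgroup of order d is generated by each of its φ(d) elements of order d, so the cyclic subgroups of order d number (#elements of order d)/φ(d).
Cyclic subgroups by order — order 1: 1; order 2: 3.
Total: 4.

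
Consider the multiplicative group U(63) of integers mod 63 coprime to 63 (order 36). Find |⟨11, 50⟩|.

18

|⟨11⟩| = 6 and |⟨50⟩| = 6, so |H| is a multiple of lcm(6, 6) = 6 and divides |G| = 36.
Closing under the operation: H = {1, 2, 4, 8, 11, 16, 22, 23, 25, 29, 32, 37, 43, 44, 46, 50, 53, 58}, so |H| = 18.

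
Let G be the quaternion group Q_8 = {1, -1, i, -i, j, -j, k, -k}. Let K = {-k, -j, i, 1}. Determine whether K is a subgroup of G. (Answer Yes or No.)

-j ∈ K but its inverse j ∉ K, so K is not a subgroup.

No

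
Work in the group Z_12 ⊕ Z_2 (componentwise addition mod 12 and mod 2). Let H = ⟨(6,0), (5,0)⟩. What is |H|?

|⟨(6,0)⟩| = 2 and |⟨(5,0)⟩| = 12, so |H| is a multiple of lcm(2, 12) = 12 and divides |G| = 24.
Closing under the operation: H = {(0,0), (1,0), (2,0), (3,0), (4,0), (5,0), (6,0), (7,0), (8,0), (9,0), (10,0), (11,0)}, so |H| = 12.

12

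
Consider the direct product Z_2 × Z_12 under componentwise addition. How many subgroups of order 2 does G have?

|G| = 24 and 2 | 24, so subgroups of order 2 are possible by Lagrange.
The subgroups of order 2 are: {(0,0), (0,6)}; {(0,0), (1,0)}; {(0,0), (1,6)}.
So G has 3 subgroups of order 2.

3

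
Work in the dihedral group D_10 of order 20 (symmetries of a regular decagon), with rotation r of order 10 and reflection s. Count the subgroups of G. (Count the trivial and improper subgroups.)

|G| = 20, so by Lagrange every subgroup order divides 20. Divisors: 1, 2, 4, 5, 10, 20.
Subgroups by order — order 1: 1; order 2: 11; order 4: 5; order 5: 1; order 10: 3; order 20: 1.
Total: 1 + 11 + 5 + 1 + 3 + 1 = 22.

22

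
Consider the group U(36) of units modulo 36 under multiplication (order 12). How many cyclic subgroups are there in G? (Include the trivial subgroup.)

8

A cyclic subgroup of order d is generated by each of its φ(d) elements of order d, so the cyclic subgroups of order d number (#elements of order d)/φ(d).
Cyclic subgroups by order — order 1: 1; order 2: 3; order 3: 1; order 6: 3.
Total: 8.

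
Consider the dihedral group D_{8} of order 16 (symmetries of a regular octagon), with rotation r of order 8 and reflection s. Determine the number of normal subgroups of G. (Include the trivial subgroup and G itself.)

7

G has 19 subgroups. Checking conjugation-invariance by order — order 1: 1/1 normal; order 2: 1/9 normal; order 4: 1/5 normal; order 8: 3/3 normal; order 16: 1/1 normal.
Total normal subgroups: 7.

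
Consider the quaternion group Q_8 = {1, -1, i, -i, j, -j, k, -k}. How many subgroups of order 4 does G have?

|G| = 8 and 4 | 8, so subgroups of order 4 are possible by Lagrange.
The subgroups of order 4 are: {1, -1, i, -i}; {1, -1, j, -j}; {1, -1, k, -k}.
So G has 3 subgroups of order 4.

3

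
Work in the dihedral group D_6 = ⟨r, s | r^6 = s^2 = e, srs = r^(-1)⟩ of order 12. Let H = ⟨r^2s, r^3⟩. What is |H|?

|⟨r^2s⟩| = 2 and |⟨r^3⟩| = 2, so |H| is a multiple of lcm(2, 2) = 2 and divides |G| = 12.
Closing under the operation: H = {e, r^3, r^2s, r^5s}, so |H| = 4.

4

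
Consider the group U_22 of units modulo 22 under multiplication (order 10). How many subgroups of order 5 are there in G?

1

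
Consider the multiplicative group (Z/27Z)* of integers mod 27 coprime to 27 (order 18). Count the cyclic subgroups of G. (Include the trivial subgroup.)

Group the elements of G by the cyclic subgroup they generate; each cyclic subgroup of order d accounts for φ(d) elements.
Cyclic subgroups by order — order 1: 1; order 2: 1; order 3: 1; order 6: 1; order 9: 1; order 18: 1.
Total: 6.

6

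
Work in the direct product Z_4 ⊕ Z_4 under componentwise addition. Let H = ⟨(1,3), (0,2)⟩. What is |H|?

|⟨(1,3)⟩| = 4 and |⟨(0,2)⟩| = 2, so |H| is a multiple of lcm(4, 2) = 4 and divides |G| = 16.
Closing under the operation: H = {(0,0), (0,2), (1,1), (1,3), (2,0), (2,2), (3,1), (3,3)}, so |H| = 8.

8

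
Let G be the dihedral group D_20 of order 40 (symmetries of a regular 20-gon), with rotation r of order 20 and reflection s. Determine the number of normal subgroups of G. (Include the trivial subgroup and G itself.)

9

G has 48 subgroups. Checking conjugation-invariance by order — order 1: 1/1 normal; order 2: 1/21 normal; order 4: 1/11 normal; order 5: 1/1 normal; order 8: 0/5 normal; order 10: 1/5 normal; order 20: 3/3 normal; order 40: 1/1 normal.
Total normal subgroups: 9.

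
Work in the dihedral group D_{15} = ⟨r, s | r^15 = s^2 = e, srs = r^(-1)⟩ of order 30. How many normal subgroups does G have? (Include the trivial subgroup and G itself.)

G has 28 subgroups. Checking conjugation-invariance by order — order 1: 1/1 normal; order 2: 0/15 normal; order 3: 1/1 normal; order 5: 1/1 normal; order 6: 0/5 normal; order 10: 0/3 normal; order 15: 1/1 normal; order 30: 1/1 normal.
Total normal subgroups: 5.

5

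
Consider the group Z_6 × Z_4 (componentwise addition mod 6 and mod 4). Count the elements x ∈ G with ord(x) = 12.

An element (a,b) has order lcm(ord(a), ord(b)); count pairs with lcm equal to 12.
Enumerating gives 8 such elements.

8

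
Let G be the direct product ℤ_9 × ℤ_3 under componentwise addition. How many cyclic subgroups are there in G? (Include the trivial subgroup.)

A cyclic subgroup of order d is generated by each of its φ(d) elements of order d, so the cyclic subgroups of order d number (#elements of order d)/φ(d).
Cyclic subgroups by order — order 1: 1; order 3: 4; order 9: 3.
Total: 8.

8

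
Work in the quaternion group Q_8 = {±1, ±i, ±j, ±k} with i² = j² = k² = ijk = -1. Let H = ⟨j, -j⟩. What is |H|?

4

|⟨j⟩| = 4 and |⟨-j⟩| = 4, so |H| is a multiple of lcm(4, 4) = 4 and divides |G| = 8.
Closing under the operation: H = {1, -1, j, -j}, so |H| = 4.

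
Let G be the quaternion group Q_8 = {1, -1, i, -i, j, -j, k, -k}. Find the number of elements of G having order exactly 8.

No element of G has order 8 (even though 8 | 8).

0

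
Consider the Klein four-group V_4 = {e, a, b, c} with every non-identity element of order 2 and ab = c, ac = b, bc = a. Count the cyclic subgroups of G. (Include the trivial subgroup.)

4

Group the elements of G by the cyclic subgroup they generate; each cyclic subgroup of order d accounts for φ(d) elements.
Cyclic subgroups by order — order 1: 1; order 2: 3.
Total: 4.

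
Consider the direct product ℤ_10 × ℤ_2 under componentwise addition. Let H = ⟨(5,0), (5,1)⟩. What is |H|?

|⟨(5,0)⟩| = 2 and |⟨(5,1)⟩| = 2, so |H| is a multiple of lcm(2, 2) = 2 and divides |G| = 20.
Closing under the operation: H = {(0,0), (0,1), (5,0), (5,1)}, so |H| = 4.

4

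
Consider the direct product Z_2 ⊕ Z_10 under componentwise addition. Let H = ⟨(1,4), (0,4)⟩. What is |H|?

10

|⟨(1,4)⟩| = 10 and |⟨(0,4)⟩| = 5, so |H| is a multiple of lcm(10, 5) = 10 and divides |G| = 20.
Closing under the operation: H = {(0,0), (0,2), (0,4), (0,6), (0,8), (1,0), (1,2), (1,4), (1,6), (1,8)}, so |H| = 10.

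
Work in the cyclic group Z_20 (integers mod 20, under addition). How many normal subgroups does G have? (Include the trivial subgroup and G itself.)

6

G is abelian, so every subgroup is normal.
G has 6 subgroups in total, hence 6 normal subgroups.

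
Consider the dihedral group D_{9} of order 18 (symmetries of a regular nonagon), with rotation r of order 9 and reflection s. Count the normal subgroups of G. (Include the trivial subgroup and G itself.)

G has 16 subgroups. Checking conjugation-invariance by order — order 1: 1/1 normal; order 2: 0/9 normal; order 3: 1/1 normal; order 6: 0/3 normal; order 9: 1/1 normal; order 18: 1/1 normal.
Total normal subgroups: 4.

4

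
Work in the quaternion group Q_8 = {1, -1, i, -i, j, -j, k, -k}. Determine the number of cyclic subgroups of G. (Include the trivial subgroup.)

5

A cyclic subgroup of order d is generated by each of its φ(d) elements of order d, so the cyclic subgroups of order d number (#elements of order d)/φ(d).
Cyclic subgroups by order — order 1: 1; order 2: 1; order 4: 3.
Total: 5.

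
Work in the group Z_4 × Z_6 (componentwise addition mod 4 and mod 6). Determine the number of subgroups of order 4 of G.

3

|G| = 24 and 4 | 24, so subgroups of order 4 are possible by Lagrange.
The subgroups of order 4 are: {(0,0), (0,3), (2,0), (2,3)}; {(0,0), (1,0), (2,0), (3,0)}; {(0,0), (1,3), (2,0), (3,3)}.
So G has 3 subgroups of order 4.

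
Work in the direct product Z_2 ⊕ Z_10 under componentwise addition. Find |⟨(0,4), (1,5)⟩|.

|⟨(0,4)⟩| = 5 and |⟨(1,5)⟩| = 2, so |H| is a multiple of lcm(5, 2) = 10 and divides |G| = 20.
Closing under the operation: H = {(0,0), (0,2), (0,4), (0,6), (0,8), (1,1), (1,3), (1,5), (1,7), (1,9)}, so |H| = 10.

10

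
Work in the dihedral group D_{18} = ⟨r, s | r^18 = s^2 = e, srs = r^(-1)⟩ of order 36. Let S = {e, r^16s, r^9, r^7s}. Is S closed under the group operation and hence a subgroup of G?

|S| = 4 divides |G| = 36, consistent with Lagrange.
S contains the identity, every element's inverse is in S, and S is closed under ·: it is a subgroup.

Yes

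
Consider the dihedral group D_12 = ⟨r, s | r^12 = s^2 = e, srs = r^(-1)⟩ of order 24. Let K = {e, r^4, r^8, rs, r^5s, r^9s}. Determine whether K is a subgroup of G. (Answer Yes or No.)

|K| = 6 divides |G| = 24, consistent with Lagrange.
K contains the identity, every element's inverse is in K, and K is closed under ·: it is a subgroup.

Yes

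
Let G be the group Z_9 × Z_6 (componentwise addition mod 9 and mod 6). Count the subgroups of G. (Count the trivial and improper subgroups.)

|G| = 54, so by Lagrange every subgroup order divides 54. Divisors: 1, 2, 3, 6, 9, 18, 27, 54.
Subgroups by order — order 1: 1; order 2: 1; order 3: 4; order 6: 4; order 9: 4; order 18: 4; order 27: 1; order 54: 1.
Total: 1 + 1 + 4 + 4 + 4 + 4 + 1 + 1 = 20.

20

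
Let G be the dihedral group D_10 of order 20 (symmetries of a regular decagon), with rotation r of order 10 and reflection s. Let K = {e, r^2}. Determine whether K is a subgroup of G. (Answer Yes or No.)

No

r^2 ∈ K but its inverse r^8 ∉ K, so K is not a subgroup.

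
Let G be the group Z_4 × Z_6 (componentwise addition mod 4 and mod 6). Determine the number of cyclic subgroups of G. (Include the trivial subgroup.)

Each element a generates a cyclic subgroup ⟨a⟩; distinct elements may generate the same one (a cyclic group of order d has φ(d) generators).
Cyclic subgroups by order — order 1: 1; order 2: 3; order 3: 1; order 4: 2; order 6: 3; order 12: 2.
Total: 12.

12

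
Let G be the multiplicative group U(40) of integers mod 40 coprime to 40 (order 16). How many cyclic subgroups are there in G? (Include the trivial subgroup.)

12

Each element a generates a cyclic subgroup ⟨a⟩; distinct elements may generate the same one (a cyclic group of order d has φ(d) generators).
Cyclic subgroups by order — order 1: 1; order 2: 7; order 4: 4.
Total: 12.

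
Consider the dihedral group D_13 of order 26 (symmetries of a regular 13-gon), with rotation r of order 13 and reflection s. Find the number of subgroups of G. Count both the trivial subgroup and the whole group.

|G| = 26, so by Lagrange every subgroup order divides 26. Divisors: 1, 2, 13, 26.
Subgroups by order — order 1: 1; order 2: 13; order 13: 1; order 26: 1.
Total: 1 + 13 + 1 + 1 = 16.

16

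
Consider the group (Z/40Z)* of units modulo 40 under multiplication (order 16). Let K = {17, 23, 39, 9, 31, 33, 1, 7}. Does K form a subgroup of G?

Yes

|K| = 8 divides |G| = 16, consistent with Lagrange.
K contains the identity, every element's inverse is in K, and K is closed under ·: it is a subgroup.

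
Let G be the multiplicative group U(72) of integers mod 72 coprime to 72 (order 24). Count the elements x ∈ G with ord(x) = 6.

Enumerating element orders in G gives 14 elements of order 6.

14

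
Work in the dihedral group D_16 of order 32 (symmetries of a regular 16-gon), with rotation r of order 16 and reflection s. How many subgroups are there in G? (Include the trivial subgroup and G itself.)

|G| = 32, so by Lagrange every subgroup order divides 32. Divisors: 1, 2, 4, 8, 16, 32.
Subgroups by order — order 1: 1; order 2: 17; order 4: 9; order 8: 5; order 16: 3; order 32: 1.
Total: 1 + 17 + 9 + 5 + 3 + 1 = 36.

36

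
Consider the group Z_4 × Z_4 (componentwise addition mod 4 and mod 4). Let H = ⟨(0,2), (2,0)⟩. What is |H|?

4

|⟨(0,2)⟩| = 2 and |⟨(2,0)⟩| = 2, so |H| is a multiple of lcm(2, 2) = 2 and divides |G| = 16.
Closing under the operation: H = {(0,0), (0,2), (2,0), (2,2)}, so |H| = 4.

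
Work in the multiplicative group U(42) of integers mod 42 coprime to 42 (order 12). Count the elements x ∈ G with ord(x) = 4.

0

No element of G has order 4 (even though 4 | 12).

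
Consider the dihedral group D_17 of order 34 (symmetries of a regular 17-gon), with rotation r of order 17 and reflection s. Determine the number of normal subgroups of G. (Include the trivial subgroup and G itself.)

3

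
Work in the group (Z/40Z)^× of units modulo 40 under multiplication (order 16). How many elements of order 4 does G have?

The elements of order 4 are: 3, 7, 13, 17, 23, 27, 33, 37.
That's 8.

8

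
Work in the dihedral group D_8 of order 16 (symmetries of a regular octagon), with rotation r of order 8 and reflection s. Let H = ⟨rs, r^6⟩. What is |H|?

|⟨rs⟩| = 2 and |⟨r^6⟩| = 4, so |H| is a multiple of lcm(2, 4) = 4 and divides |G| = 16.
Closing under the operation: H = {e, r^2, r^4, r^6, rs, r^3s, r^5s, r^7s}, so |H| = 8.

8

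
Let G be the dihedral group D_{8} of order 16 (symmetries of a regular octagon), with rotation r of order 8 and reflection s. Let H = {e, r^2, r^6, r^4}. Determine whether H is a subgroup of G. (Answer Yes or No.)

Yes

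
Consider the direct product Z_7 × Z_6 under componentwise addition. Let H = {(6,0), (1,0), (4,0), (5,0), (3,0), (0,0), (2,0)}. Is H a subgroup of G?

Yes

|H| = 7 divides |G| = 42, consistent with Lagrange.
H contains the identity, every element's inverse is in H, and H is closed under +: it is a subgroup.
In fact H = ⟨(4,0)⟩.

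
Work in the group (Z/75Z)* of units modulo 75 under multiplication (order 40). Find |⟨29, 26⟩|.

20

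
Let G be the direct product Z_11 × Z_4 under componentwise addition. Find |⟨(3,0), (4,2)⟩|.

22

|⟨(3,0)⟩| = 11 and |⟨(4,2)⟩| = 22, so |H| is a multiple of lcm(11, 22) = 22 and divides |G| = 44.
Closing under the operation: H = {(0,0), (0,2), (1,0), (1,2), (2,0), (2,2), (3,0), (3,2), (4,0), (4,2), (5,0), (5,2), (6,0), (6,2), (7,0), (7,2), (8,0), (8,2), (9,0), (9,2), (10,0), (10,2)}, so |H| = 22.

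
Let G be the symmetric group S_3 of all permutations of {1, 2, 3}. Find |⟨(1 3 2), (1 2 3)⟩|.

|⟨(1 3 2)⟩| = 3 and |⟨(1 2 3)⟩| = 3, so |H| is a multiple of lcm(3, 3) = 3 and divides |G| = 6.
Closing under the operation: H = {e, (1 2 3), (1 3 2)}, so |H| = 3.

3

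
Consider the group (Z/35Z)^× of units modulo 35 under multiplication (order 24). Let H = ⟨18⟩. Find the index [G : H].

2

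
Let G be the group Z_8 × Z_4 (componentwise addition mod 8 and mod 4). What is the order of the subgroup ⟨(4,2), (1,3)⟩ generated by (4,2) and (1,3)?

16

|⟨(4,2)⟩| = 2 and |⟨(1,3)⟩| = 8, so |H| is a multiple of lcm(2, 8) = 8 and divides |G| = 32.
Closing under the operation: H = {(0,0), (0,2), (1,1), (1,3), (2,0), (2,2), (3,1), (3,3), (4,0), (4,2), (5,1), (5,3), (6,0), (6,2), (7,1), (7,3)}, so |H| = 16.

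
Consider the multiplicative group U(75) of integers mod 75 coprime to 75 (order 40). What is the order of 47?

Compute successive powers of 47 mod 75: 47, 34, 23, 31, 32, 4, 38, 61, …; 47^20 ≡ 1 (mod 75).
So |⟨47⟩| = 20.

20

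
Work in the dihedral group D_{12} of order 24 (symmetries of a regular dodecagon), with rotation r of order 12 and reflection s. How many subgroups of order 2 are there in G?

13

|G| = 24 and 2 | 24, so subgroups of order 2 are possible by Lagrange.
The subgroups of order 2 are: {e, r^10s}; {e, r^11s}; {e, r^2s}; {e, r^3s}; … (13 in all).
So G has 13 subgroups of order 2.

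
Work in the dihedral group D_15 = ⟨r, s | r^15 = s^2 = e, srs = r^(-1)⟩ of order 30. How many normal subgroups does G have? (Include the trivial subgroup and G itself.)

5

G has 28 subgroups. Checking conjugation-invariance by order — order 1: 1/1 normal; order 2: 0/15 normal; order 3: 1/1 normal; order 5: 1/1 normal; order 6: 0/5 normal; order 10: 0/3 normal; order 15: 1/1 normal; order 30: 1/1 normal.
Total normal subgroups: 5.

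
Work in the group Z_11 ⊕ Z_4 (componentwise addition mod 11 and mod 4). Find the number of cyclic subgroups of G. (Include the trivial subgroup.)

Group the elements of G by the cyclic subgroup they generate; each cyclic subgroup of order d accounts for φ(d) elements.
Cyclic subgroups by order — order 1: 1; order 2: 1; order 4: 1; order 11: 1; order 22: 1; order 44: 1.
Total: 6.

6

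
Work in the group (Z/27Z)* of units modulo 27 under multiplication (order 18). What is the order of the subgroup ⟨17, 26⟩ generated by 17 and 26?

6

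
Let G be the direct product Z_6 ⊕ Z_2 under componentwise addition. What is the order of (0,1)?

2

The order of (0,1) in Z_6 × Z_2 is lcm(ord(0) in Z_6, ord(1) in Z_2).
ord(0) = 1 and ord(1) = 2, so |⟨(0,1)⟩| = lcm(1, 2) = 2.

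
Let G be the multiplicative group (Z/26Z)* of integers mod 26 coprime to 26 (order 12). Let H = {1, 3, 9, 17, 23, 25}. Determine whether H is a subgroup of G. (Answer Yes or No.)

|H| = 6 divides |G| = 12, consistent with Lagrange.
H contains the identity, every element's inverse is in H, and H is closed under ·: it is a subgroup.
In fact H = ⟨17⟩.

Yes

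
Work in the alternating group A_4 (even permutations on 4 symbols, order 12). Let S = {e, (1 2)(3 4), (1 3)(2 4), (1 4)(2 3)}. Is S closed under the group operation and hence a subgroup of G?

Yes

|S| = 4 divides |G| = 12, consistent with Lagrange.
S contains the identity, every element's inverse is in S, and S is closed under ∘: it is a subgroup.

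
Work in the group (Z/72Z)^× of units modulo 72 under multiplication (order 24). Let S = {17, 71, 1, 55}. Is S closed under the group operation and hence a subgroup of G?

Yes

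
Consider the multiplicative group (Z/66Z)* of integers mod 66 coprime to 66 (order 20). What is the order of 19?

10

Compute successive powers of 19 mod 66: 19, 31, 61, 37, 43, 25, 13, 49, …; 19^10 ≡ 1 (mod 66).
So |⟨19⟩| = 10.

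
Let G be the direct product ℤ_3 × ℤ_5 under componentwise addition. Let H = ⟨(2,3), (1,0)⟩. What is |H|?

|⟨(2,3)⟩| = 15 and |⟨(1,0)⟩| = 3, so |H| is a multiple of lcm(15, 3) = 15 and divides |G| = 15.
Closing {(2,3), (1,0)} under the group operation gives all of G, so |H| = 15.

15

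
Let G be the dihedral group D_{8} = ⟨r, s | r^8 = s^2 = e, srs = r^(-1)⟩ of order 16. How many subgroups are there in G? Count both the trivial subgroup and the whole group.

|G| = 16, so by Lagrange every subgroup order divides 16. Divisors: 1, 2, 4, 8, 16.
Subgroups by order — order 1: 1; order 2: 9; order 4: 5; order 8: 3; order 16: 1.
Total: 1 + 9 + 5 + 3 + 1 = 19.

19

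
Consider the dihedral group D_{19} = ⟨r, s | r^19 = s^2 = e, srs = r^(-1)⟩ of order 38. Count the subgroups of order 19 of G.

1

|G| = 38 and 19 | 38, so subgroups of order 19 are possible by Lagrange.
The subgroups of order 19 are: {e, r, r^2, r^3, r^4, r^5, r^6, r^7, r^8, r^9, r^10, r^11, r^12, r^13, r^14, r^15, r^16, r^17, r^18}.
So G has 1 subgroup of order 19.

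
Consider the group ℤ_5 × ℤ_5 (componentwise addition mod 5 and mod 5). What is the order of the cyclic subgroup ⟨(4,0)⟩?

The order of (4,0) in Z_5 × Z_5 is lcm(ord(4) in Z_5, ord(0) in Z_5).
ord(4) = 5 and ord(0) = 1, so |⟨(4,0)⟩| = lcm(5, 1) = 5.

5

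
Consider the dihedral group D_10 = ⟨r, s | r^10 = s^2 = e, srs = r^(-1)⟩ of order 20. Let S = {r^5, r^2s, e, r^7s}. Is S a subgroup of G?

|S| = 4 divides |G| = 20, consistent with Lagrange.
S contains the identity, every element's inverse is in S, and S is closed under ·: it is a subgroup.

Yes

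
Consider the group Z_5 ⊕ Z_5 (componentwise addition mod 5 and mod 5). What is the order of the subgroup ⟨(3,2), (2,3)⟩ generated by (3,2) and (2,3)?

5

|⟨(3,2)⟩| = 5 and |⟨(2,3)⟩| = 5, so |H| is a multiple of lcm(5, 5) = 5 and divides |G| = 25.
Closing under the operation: H = {(0,0), (1,4), (2,3), (3,2), (4,1)}, so |H| = 5.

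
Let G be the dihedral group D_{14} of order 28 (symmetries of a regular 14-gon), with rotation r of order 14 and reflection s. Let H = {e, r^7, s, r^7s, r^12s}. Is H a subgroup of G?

|H| = 5 does not divide |G| = 28, so by Lagrange H is not a subgroup.

No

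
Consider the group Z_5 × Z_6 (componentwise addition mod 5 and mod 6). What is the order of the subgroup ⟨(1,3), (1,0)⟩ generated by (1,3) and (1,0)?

|⟨(1,3)⟩| = 10 and |⟨(1,0)⟩| = 5, so |H| is a multiple of lcm(10, 5) = 10 and divides |G| = 30.
Closing under the operation: H = {(0,0), (0,3), (1,0), (1,3), (2,0), (2,3), (3,0), (3,3), (4,0), (4,3)}, so |H| = 10.

10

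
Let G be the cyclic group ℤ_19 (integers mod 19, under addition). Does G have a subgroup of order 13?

13 does not divide |G| = 19, so by Lagrange no subgroup of order 13 exists.

No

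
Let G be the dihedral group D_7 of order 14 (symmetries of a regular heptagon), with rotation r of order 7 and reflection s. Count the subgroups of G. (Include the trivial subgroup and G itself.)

|G| = 14, so by Lagrange every subgroup order divides 14. Divisors: 1, 2, 7, 14.
Subgroups by order — order 1: 1; order 2: 7; order 7: 1; order 14: 1.
Total: 1 + 7 + 1 + 1 = 10.

10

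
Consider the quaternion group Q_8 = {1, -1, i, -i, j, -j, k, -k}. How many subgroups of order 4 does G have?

|G| = 8 and 4 | 8, so subgroups of order 4 are possible by Lagrange.
The subgroups of order 4 are: {1, -1, i, -i}; {1, -1, j, -j}; {1, -1, k, -k}.
So G has 3 subgroups of order 4.

3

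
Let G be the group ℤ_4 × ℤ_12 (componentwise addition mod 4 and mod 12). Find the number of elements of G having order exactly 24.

An element (a,b) has order lcm(ord(a), ord(b)); count pairs with lcm equal to 24.
Enumerating gives 0 such elements.

0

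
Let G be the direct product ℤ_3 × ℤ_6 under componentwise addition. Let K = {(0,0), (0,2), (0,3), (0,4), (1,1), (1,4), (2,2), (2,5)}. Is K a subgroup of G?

No

|K| = 8 does not divide |G| = 18, so by Lagrange K is not a subgroup.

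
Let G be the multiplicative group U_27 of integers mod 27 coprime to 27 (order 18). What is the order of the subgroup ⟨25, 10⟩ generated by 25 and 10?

|⟨25⟩| = 9 and |⟨10⟩| = 3, so |H| is a multiple of lcm(9, 3) = 9 and divides |G| = 18.
Closing under the operation: H = {1, 4, 7, 10, 13, 16, 19, 22, 25}, so |H| = 9.

9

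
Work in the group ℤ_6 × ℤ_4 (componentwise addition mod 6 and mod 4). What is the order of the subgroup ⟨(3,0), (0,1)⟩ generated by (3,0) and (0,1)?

8

|⟨(3,0)⟩| = 2 and |⟨(0,1)⟩| = 4, so |H| is a multiple of lcm(2, 4) = 4 and divides |G| = 24.
Closing under the operation: H = {(0,0), (0,1), (0,2), (0,3), (3,0), (3,1), (3,2), (3,3)}, so |H| = 8.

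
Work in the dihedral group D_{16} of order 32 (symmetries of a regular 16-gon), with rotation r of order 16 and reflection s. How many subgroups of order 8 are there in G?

5

|G| = 32 and 8 | 32, so subgroups of order 8 are possible by Lagrange.
The subgroups of order 8 are: {e, r^2, r^4, r^6, r^8, r^10, r^12, r^14}; {e, r^4, r^8, r^12, r^2s, r^6s, r^10s, r^14s}; {e, r^4, r^8, r^12, r^3s, r^7s, r^11s, r^15s}; {e, r^4, r^8, r^12, s, r^4s, r^8s, r^12s}; … (5 in all).
So G has 5 subgroups of order 8.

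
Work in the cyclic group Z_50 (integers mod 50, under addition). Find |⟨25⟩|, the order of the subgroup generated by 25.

In Z_50, the order of an element a is n/gcd(a, n).
gcd(25, 50) = 25, so |⟨25⟩| = 50/25 = 2.

2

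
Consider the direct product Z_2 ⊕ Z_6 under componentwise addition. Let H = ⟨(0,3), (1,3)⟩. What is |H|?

4

|⟨(0,3)⟩| = 2 and |⟨(1,3)⟩| = 2, so |H| is a multiple of lcm(2, 2) = 2 and divides |G| = 12.
Closing under the operation: H = {(0,0), (0,3), (1,0), (1,3)}, so |H| = 4.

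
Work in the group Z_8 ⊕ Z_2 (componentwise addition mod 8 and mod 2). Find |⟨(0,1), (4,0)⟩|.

4

|⟨(0,1)⟩| = 2 and |⟨(4,0)⟩| = 2, so |H| is a multiple of lcm(2, 2) = 2 and divides |G| = 16.
Closing under the operation: H = {(0,0), (0,1), (4,0), (4,1)}, so |H| = 4.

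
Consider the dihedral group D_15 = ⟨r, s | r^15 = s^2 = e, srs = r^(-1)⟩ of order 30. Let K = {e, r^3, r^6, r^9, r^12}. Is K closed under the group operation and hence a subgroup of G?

|K| = 5 divides |G| = 30, consistent with Lagrange.
K contains the identity, every element's inverse is in K, and K is closed under ·: it is a subgroup.
In fact K = ⟨r^9⟩.

Yes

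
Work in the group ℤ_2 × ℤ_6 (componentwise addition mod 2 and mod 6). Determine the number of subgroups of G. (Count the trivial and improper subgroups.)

|G| = 12, so by Lagrange every subgroup order divides 12. Divisors: 1, 2, 3, 4, 6, 12.
Subgroups by order — order 1: 1; order 2: 3; order 3: 1; order 4: 1; order 6: 3; order 12: 1.
Total: 1 + 3 + 1 + 1 + 3 + 1 = 10.

10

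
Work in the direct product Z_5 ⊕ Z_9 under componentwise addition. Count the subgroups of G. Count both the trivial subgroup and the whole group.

6

|G| = 45, so by Lagrange every subgroup order divides 45. Divisors: 1, 3, 5, 9, 15, 45.
Subgroups by order — order 1: 1; order 3: 1; order 5: 1; order 9: 1; order 15: 1; order 45: 1.
Total: 1 + 1 + 1 + 1 + 1 + 1 = 6.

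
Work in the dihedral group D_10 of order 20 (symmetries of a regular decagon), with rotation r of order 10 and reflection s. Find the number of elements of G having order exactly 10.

4

The elements of order 10 are: r, r^3, r^7, r^9.
That's 4.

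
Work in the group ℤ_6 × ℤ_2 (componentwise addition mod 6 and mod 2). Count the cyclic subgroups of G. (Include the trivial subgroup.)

8

Each element a generates a cyclic subgroup ⟨a⟩; distinct elements may generate the same one (a cyclic group of order d has φ(d) generators).
Cyclic subgroups by order — order 1: 1; order 2: 3; order 3: 1; order 6: 3.
Total: 8.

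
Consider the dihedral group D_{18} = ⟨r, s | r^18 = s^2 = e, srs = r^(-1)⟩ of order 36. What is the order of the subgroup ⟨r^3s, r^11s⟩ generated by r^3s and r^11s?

18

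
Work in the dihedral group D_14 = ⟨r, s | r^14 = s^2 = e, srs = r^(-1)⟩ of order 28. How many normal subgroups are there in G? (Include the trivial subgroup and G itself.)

7

G has 28 subgroups. Checking conjugation-invariance by order — order 1: 1/1 normal; order 2: 1/15 normal; order 4: 0/7 normal; order 7: 1/1 normal; order 14: 3/3 normal; order 28: 1/1 normal.
Total normal subgroups: 7.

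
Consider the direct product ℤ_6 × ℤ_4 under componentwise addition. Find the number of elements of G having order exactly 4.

An element (a,b) has order lcm(ord(a), ord(b)); count pairs with lcm equal to 4.
Enumerating gives 4 such elements.

4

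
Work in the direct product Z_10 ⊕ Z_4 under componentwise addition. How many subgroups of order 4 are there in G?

|G| = 40 and 4 | 40, so subgroups of order 4 are possible by Lagrange.
The subgroups of order 4 are: {(0,0), (0,1), (0,2), (0,3)}; {(0,0), (0,2), (5,0), (5,2)}; {(0,0), (0,2), (5,1), (5,3)}.
So G has 3 subgroups of order 4.

3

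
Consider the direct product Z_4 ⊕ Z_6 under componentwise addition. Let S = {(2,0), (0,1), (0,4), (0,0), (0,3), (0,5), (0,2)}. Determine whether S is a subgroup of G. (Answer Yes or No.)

|S| = 7 does not divide |G| = 24, so by Lagrange S is not a subgroup.

No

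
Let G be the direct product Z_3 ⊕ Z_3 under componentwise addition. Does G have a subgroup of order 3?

3 | 9. A subgroup of order 3 is {(0,0), (0,1), (0,2)}.

Yes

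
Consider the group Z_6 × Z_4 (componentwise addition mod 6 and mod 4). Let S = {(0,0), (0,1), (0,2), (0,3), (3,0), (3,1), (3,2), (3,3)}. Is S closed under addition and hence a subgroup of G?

|S| = 8 divides |G| = 24, consistent with Lagrange.
S contains the identity, every element's inverse is in S, and S is closed under +: it is a subgroup.

Yes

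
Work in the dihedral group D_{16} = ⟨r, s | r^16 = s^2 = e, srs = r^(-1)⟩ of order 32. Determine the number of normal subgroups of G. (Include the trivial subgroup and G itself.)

G has 36 subgroups. Checking conjugation-invariance by order — order 1: 1/1 normal; order 2: 1/17 normal; order 4: 1/9 normal; order 8: 1/5 normal; order 16: 3/3 normal; order 32: 1/1 normal.
Total normal subgroups: 8.

8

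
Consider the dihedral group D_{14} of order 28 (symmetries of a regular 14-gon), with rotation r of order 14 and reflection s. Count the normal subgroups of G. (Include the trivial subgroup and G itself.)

G has 28 subgroups. Checking conjugation-invariance by order — order 1: 1/1 normal; order 2: 1/15 normal; order 4: 0/7 normal; order 7: 1/1 normal; order 14: 3/3 normal; order 28: 1/1 normal.
Total normal subgroups: 7.

7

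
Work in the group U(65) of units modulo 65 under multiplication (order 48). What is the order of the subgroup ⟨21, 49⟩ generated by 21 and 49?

24

|⟨21⟩| = 4 and |⟨49⟩| = 6, so |H| is a multiple of lcm(4, 6) = 12 and divides |G| = 48.
Closing under the operation: H = {1, 4, 6, 9, 11, 14, 16, 19, 21, 24, 29, 31, 34, 36, 41, 44, 46, 49, 51, 54, 56, 59, 61, 64}, so |H| = 24.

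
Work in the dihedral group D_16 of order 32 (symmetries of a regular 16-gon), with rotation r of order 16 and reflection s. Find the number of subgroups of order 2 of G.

17

|G| = 32 and 2 | 32, so subgroups of order 2 are possible by Lagrange.
The subgroups of order 2 are: {e, r^10s}; {e, r^11s}; {e, r^12s}; {e, r^13s}; … (17 in all).
So G has 17 subgroups of order 2.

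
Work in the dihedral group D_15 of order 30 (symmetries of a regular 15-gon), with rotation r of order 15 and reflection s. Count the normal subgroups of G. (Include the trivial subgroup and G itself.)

5

G has 28 subgroups. Checking conjugation-invariance by order — order 1: 1/1 normal; order 2: 0/15 normal; order 3: 1/1 normal; order 5: 1/1 normal; order 6: 0/5 normal; order 10: 0/3 normal; order 15: 1/1 normal; order 30: 1/1 normal.
Total normal subgroups: 5.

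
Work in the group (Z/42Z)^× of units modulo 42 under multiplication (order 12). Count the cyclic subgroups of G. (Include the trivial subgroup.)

8

Group the elements of G by the cyclic subgroup they generate; each cyclic subgroup of order d accounts for φ(d) elements.
Cyclic subgroups by order — order 1: 1; order 2: 3; order 3: 1; order 6: 3.
Total: 8.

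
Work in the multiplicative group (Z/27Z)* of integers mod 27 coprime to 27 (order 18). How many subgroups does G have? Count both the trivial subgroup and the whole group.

6

|G| = 18, so by Lagrange every subgroup order divides 18. Divisors: 1, 2, 3, 6, 9, 18.
Subgroups by order — order 1: 1; order 2: 1; order 3: 1; order 6: 1; order 9: 1; order 18: 1.
Total: 1 + 1 + 1 + 1 + 1 + 1 = 6.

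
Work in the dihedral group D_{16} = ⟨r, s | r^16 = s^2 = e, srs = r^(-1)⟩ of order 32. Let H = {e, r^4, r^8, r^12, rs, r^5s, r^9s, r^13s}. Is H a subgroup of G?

Yes

|H| = 8 divides |G| = 32, consistent with Lagrange.
H contains the identity, every element's inverse is in H, and H is closed under ·: it is a subgroup.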